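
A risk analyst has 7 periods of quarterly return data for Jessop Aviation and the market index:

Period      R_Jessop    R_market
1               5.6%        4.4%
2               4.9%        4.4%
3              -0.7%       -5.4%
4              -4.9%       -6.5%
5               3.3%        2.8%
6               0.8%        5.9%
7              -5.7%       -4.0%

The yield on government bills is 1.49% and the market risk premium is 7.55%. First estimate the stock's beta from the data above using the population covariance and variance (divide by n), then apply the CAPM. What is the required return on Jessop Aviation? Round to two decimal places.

Mean R_i = (5.6 + 4.9 − 0.7 − 4.9 + 3.3 + 0.8 − 5.7) / 7 = 0.4714%
Mean R_m = (4.4 + 4.4 − 5.4 − 6.5 + 2.8 + 5.9 − 4.0) / 7 = 0.2286%
Σ(R_i − R̄_i)(R_m − R̄_m) = 117.8357  ⇒  Cov = 117.8357 / 7 = 16.8337
Σ(R_m − R̄_m)² = 168.4143  ⇒  Var(R_m) = 168.4143 / 7 = 24.0592
β = Cov / Var(R_m) = 16.8337 / 24.0592 = 0.6997
E(R) = R_f + β × MRP = 1.49% + 0.6997 × 7.55% = 6.77%

6.77%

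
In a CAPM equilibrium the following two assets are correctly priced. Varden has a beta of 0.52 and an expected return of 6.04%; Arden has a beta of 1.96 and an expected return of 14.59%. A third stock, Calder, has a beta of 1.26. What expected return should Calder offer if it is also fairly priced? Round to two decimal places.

MRP (SML slope) = (14.59% − 6.04%) / (1.96 − 0.52) = 8.55% / 1.44 = 5.9375%
R_f (intercept) = 6.04% − 0.52 × 5.9375% = 2.9525%
E(R_Calder) = R_f + β × MRP = 2.9525% + 1.26 × 5.9375% = 10.43%

10.43%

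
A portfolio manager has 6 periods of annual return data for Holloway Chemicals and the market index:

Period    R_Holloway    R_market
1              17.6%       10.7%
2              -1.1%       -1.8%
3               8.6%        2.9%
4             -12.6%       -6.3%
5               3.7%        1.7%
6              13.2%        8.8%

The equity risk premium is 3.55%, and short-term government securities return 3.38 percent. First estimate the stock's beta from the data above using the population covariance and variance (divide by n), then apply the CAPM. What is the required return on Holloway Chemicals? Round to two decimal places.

Mean R_i = (17.6 − 1.1 + 8.6 − 12.6 + 3.7 + 13.2) / 6 = 4.9000%
Mean R_m = (10.7 − 1.8 + 2.9 − 6.3 + 1.7 + 8.8) / 6 = 2.6667%
Σ(R_i − R̄_i)(R_m − R̄_m) = 338.6700  ⇒  Cov = 338.6700 / 6 = 56.4450
Σ(R_m − R̄_m)² = 203.4933  ⇒  Var(R_m) = 203.4933 / 6 = 33.9156
β = Cov / Var(R_m) = 56.4450 / 33.9156 = 1.6643
E(R) = R_f + β × MRP = 3.38% + 1.6643 × 3.55% = 9.29%

9.29%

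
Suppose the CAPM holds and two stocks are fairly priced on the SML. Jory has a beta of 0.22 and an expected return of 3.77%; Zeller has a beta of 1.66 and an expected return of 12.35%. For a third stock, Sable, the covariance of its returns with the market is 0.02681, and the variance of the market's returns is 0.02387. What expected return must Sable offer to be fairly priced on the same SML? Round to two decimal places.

9.15%

MRP = (12.35% − 3.77%) / (1.66 − 0.22) = 5.9583%
R_f = 3.77% − 0.22 × 5.9583% = 2.4592%
β_Sable = Cov / Var(R_m) = 0.02681 / 0.02387 = 1.1232
E(R_Sable) = R_f + β × MRP = 2.4592% + 1.1232 × 5.9583% = 9.15%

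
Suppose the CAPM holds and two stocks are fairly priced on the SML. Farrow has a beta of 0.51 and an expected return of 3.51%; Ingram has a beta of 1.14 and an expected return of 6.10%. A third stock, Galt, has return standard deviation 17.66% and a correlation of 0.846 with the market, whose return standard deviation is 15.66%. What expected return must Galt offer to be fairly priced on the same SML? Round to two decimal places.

MRP = (6.10% − 3.51%) / (1.14 − 0.51) = 4.1111%
R_f = 3.51% − 0.51 × 4.1111% = 1.4133%
β_Galt = ρ·σ_i/σ_m = 0.846 × 17.66 / 15.66 = 0.9540
E(R_Galt) = R_f + β × MRP = 1.4133% + 0.9540 × 4.1111% = 5.34%

5.34%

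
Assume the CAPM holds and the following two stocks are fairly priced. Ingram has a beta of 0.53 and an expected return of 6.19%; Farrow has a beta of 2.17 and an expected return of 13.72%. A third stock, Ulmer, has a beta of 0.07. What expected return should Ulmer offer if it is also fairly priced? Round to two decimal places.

MRP (SML slope) = (13.72% − 6.19%) / (2.17 − 0.53) = 7.53% / 1.64 = 4.5915%
R_f (intercept) = 6.19% − 0.53 × 4.5915% = 3.7565%
E(R_Ulmer) = R_f + β × MRP = 3.7565% + 0.07 × 4.5915% = 4.08%

4.08%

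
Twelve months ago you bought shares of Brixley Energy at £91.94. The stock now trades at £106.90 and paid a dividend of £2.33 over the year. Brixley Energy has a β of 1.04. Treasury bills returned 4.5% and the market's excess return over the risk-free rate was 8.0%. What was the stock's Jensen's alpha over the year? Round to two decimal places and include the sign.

+5.99%

Realised HPR = (P1 + D1 − P0) / P0 = (106.90 + 2.33 − 91.94) / 91.94 = 17.29 / 91.94 = 18.8057%
CAPM required = R_f + β·MRP = 4.5% + 1.04 × 8.0% = 12.8200%
α = realised − required = 18.8057% − 12.8200% = +5.99%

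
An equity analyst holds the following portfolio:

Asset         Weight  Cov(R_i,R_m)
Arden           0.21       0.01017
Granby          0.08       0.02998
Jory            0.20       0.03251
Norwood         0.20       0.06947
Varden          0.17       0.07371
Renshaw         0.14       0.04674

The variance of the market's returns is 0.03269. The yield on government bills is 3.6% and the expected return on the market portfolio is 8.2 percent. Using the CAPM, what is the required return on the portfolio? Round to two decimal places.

9.79%

β_Arden = 0.01017 / 0.03269 = 0.3111
β_Granby = 0.02998 / 0.03269 = 0.9171
β_Jory = 0.03251 / 0.03269 = 0.9945
β_Norwood = 0.06947 / 0.03269 = 2.1251
β_Varden = 0.07371 / 0.03269 = 2.2548
β_Renshaw = 0.04674 / 0.03269 = 1.4298
β_P = Σ w_i β_i = 0.21×0.3111 + 0.08×0.9171 + 0.20×0.9945 + 0.20×2.1251 + 0.17×2.2548 + 0.14×1.4298 = 1.3461
MRP = 8.2% − 3.6% = 4.60%
E(R_P) = R_f + β_P × MRP = 3.6% + 1.3461 × 4.6% = 9.79%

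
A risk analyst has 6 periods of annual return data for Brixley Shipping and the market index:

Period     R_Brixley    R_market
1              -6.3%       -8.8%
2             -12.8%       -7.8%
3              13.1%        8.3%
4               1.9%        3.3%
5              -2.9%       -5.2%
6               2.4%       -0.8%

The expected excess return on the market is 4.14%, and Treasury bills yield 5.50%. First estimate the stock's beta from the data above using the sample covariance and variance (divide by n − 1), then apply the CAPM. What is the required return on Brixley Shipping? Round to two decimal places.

10.55%

Mean R_i = (-6.3 − 12.8 + 13.1 + 1.9 − 2.9 + 2.4) / 6 = -0.7667%
Mean R_m = (-8.8 − 7.8 + 8.3 + 3.3 − 5.2 − 0.8) / 6 = -1.8333%
Σ(R_i − R̄_i)(R_m − R̄_m) = 275.0067  ⇒  Cov = 275.0067 / 5 = 55.0013
Σ(R_m − R̄_m)² = 225.5733  ⇒  Var(R_m) = 225.5733 / 5 = 45.1147
β = Cov / Var(R_m) = 55.0013 / 45.1147 = 1.2191
E(R) = R_f + β × MRP = 5.50% + 1.2191 × 4.14% = 10.55%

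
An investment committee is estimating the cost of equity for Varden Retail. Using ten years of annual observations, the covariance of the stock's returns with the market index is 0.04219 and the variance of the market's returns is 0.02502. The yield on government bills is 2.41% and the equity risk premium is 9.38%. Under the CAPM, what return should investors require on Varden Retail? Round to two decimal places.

β = Cov(R_i, R_m) / Var(R_m) = 0.04219 / 0.02502 = 1.6863
E(R) = R_f + β × MRP = 2.41% + 1.6863 × 9.38% = 18.23%

18.23%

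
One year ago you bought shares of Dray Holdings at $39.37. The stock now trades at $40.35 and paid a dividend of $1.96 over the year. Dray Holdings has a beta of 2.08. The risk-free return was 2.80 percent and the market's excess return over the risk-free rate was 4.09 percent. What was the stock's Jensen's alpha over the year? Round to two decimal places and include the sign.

Realised HPR = (P1 + D1 − P0) / P0 = (40.35 + 1.96 − 39.37) / 39.37 = 2.94 / 39.37 = 7.4676%
CAPM required = R_f + β·MRP = 2.80% + 2.08 × 4.09% = 11.3072%
α = realised − required = 7.4676% − 11.3072% = -3.84%

-3.84%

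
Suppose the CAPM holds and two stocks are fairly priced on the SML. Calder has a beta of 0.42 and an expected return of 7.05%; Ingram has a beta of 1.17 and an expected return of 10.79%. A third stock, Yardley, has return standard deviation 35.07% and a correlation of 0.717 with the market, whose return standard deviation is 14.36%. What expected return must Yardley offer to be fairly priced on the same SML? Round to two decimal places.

MRP = (10.79% − 7.05%) / (1.17 − 0.42) = 4.9867%
R_f = 7.05% − 0.42 × 4.9867% = 4.9556%
β_Yardley = ρ·σ_i/σ_m = 0.717 × 35.07 / 14.36 = 1.7511
E(R_Yardley) = R_f + β × MRP = 4.9556% + 1.7511 × 4.9867% = 13.69%

13.69%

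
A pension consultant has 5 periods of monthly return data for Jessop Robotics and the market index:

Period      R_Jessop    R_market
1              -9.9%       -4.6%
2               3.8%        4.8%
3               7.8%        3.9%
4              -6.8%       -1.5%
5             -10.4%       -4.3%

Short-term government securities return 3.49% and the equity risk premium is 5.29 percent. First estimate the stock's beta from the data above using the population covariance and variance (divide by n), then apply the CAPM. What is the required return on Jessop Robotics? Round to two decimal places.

Mean R_i = (-9.9 + 3.8 + 7.8 − 6.8 − 10.4) / 5 = -3.1000%
Mean R_m = (-4.6 + 4.8 + 3.9 − 1.5 − 4.3) / 5 = -0.3400%
Σ(R_i − R̄_i)(R_m − R̄_m) = 143.8500  ⇒  Cov = 143.8500 / 5 = 28.7700
Σ(R_m − R̄_m)² = 79.5720  ⇒  Var(R_m) = 79.5720 / 5 = 15.9144
β = Cov / Var(R_m) = 28.7700 / 15.9144 = 1.8078
E(R) = R_f + β × MRP = 3.49% + 1.8078 × 5.29% = 13.05%

13.05%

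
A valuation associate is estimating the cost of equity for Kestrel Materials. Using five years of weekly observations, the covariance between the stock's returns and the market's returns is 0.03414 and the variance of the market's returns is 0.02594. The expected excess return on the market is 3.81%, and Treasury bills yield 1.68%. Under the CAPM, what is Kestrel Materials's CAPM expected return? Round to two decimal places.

β = Cov(R_i, R_m) / Var(R_m) = 0.03414 / 0.02594 = 1.3161
E(R) = R_f + β × MRP = 1.68% + 1.3161 × 3.81% = 6.69%

6.69%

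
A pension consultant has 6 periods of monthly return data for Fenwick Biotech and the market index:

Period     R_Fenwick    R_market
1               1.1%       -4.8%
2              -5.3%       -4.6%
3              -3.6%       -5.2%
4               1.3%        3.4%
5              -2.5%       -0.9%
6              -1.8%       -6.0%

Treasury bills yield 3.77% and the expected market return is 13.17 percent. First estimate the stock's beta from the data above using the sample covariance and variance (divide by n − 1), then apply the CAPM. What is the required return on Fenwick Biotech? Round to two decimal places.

7.05%

Mean R_i = (1.1 − 5.3 − 3.6 + 1.3 − 2.5 − 1.8) / 6 = -1.8000%
Mean R_m = (-4.8 − 4.6 − 5.2 + 3.4 − 0.9 − 6.0) / 6 = -3.0167%
Σ(R_i − R̄_i)(R_m − R̄_m) = 22.7100  ⇒  Cov = 22.7100 / 5 = 4.5420
Σ(R_m − R̄_m)² = 65.0083  ⇒  Var(R_m) = 65.0083 / 5 = 13.0017
β = Cov / Var(R_m) = 4.5420 / 13.0017 = 0.3493
MRP = 13.17% − 3.77% = 9.40%
E(R) = R_f + β × MRP = 3.77% + 0.3493 × 9.40% = 7.05%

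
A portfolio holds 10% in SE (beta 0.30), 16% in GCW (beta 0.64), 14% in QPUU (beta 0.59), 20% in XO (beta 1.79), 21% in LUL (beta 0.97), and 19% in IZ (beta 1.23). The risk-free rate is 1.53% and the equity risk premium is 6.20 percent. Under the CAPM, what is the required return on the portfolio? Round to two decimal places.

β_P = Σ w_i β_i = 0.10×0.30 + 0.16×0.64 + 0.14×0.59 + 0.20×1.79 + 0.21×0.97 + 0.19×1.23 = 1.0104
E(R_P) = R_f + β_P × MRP = 1.53% + 1.0104 × 6.20% = 7.79%

7.79%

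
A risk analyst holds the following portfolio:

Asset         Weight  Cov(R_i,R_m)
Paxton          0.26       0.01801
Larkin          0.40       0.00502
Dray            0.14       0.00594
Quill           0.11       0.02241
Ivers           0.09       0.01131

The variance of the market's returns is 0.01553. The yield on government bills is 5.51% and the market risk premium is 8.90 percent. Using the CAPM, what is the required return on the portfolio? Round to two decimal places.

11.82%

β_Paxton = 0.01801 / 0.01553 = 1.1597
β_Larkin = 0.00502 / 0.01553 = 0.3232
β_Dray = 0.00594 / 0.01553 = 0.3825
β_Quill = 0.02241 / 0.01553 = 1.4430
β_Ivers = 0.01131 / 0.01553 = 0.7283
β_P = Σ w_i β_i = 0.26×1.1597 + 0.40×0.3232 + 0.14×0.3825 + 0.11×1.4430 + 0.09×0.7283 = 0.7086
E(R_P) = R_f + β_P × MRP = 5.51% + 0.7086 × 8.90% = 11.82%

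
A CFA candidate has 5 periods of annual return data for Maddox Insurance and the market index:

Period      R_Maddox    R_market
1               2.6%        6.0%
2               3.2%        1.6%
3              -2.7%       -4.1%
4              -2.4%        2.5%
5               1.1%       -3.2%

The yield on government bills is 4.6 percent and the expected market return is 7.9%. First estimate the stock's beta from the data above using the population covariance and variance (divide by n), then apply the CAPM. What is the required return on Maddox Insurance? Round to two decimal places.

5.60%

Mean R_i = (2.6 + 3.2 − 2.7 − 2.4 + 1.1) / 5 = 0.3600%
Mean R_m = (6.0 + 1.6 − 4.1 + 2.5 − 3.2) / 5 = 0.5600%
Σ(R_i − R̄_i)(R_m − R̄_m) = 21.2620  ⇒  Cov = 21.2620 / 5 = 4.2524
Σ(R_m − R̄_m)² = 70.2920  ⇒  Var(R_m) = 70.2920 / 5 = 14.0584
β = Cov / Var(R_m) = 4.2524 / 14.0584 = 0.3025
MRP = 7.9% − 4.6% = 3.30%
E(R) = R_f + β × MRP = 4.6% + 0.3025 × 3.3% = 5.60%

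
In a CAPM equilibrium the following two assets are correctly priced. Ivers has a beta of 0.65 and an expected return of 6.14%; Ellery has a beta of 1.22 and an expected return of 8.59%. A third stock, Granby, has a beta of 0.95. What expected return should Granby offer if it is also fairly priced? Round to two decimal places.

7.43%

MRP (SML slope) = (8.59% − 6.14%) / (1.22 − 0.65) = 2.45% / 0.57 = 4.2982%
R_f (intercept) = 6.14% − 0.65 × 4.2982% = 3.3462%
E(R_Granby) = R_f + β × MRP = 3.3462% + 0.95 × 4.2982% = 7.43%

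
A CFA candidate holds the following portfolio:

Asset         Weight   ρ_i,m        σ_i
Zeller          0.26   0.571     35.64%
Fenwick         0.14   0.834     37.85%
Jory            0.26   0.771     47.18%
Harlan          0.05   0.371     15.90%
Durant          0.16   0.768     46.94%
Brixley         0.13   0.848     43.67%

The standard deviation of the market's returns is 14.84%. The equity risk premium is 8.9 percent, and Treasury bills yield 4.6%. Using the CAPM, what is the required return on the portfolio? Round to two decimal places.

β_Zeller = 0.571 × 35.64% / 14.84% = 1.3713
β_Fenwick = 0.834 × 37.85% / 14.84% = 2.1271
β_Jory = 0.771 × 47.18% / 14.84% = 2.4512
β_Harlan = 0.371 × 15.90% / 14.84% = 0.3975
β_Durant = 0.768 × 46.94% / 14.84% = 2.4292
β_Brixley = 0.848 × 43.67% / 14.84% = 2.4954
β_P = Σ w_i β_i = 0.26×1.3713 + 0.14×2.1271 + 0.26×2.4512 + 0.05×0.3975 + 0.16×2.4292 + 0.13×2.4954 = 2.0246
E(R_P) = R_f + β_P × MRP = 4.6% + 2.0246 × 8.9% = 22.62%

22.62%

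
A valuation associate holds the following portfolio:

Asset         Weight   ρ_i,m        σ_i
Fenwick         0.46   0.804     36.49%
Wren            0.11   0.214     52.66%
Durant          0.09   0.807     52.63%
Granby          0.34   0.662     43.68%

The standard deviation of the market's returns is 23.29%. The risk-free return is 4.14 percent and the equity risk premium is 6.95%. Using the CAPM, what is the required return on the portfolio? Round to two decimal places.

12.61%

β_Fenwick = 0.804 × 36.49% / 23.29% = 1.2597
β_Wren = 0.214 × 52.66% / 23.29% = 0.4839
β_Durant = 0.807 × 52.63% / 23.29% = 1.8236
β_Granby = 0.662 × 43.68% / 23.29% = 1.2416
β_P = Σ w_i β_i = 0.46×1.2597 + 0.11×0.4839 + 0.09×1.8236 + 0.34×1.2416 = 1.2190
E(R_P) = R_f + β_P × MRP = 4.14% + 1.2190 × 6.95% = 12.61%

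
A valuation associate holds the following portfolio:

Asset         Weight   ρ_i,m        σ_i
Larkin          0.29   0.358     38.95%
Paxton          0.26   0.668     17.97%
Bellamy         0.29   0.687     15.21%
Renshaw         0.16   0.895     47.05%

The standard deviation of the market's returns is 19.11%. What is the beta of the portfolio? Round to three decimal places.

0.886

β_Larkin = 0.358 × 38.95% / 19.11% = 0.7297
β_Paxton = 0.668 × 17.97% / 19.11% = 0.6282
β_Bellamy = 0.687 × 15.21% / 19.11% = 0.5468
β_Renshaw = 0.895 × 47.05% / 19.11% = 2.2035
β_P = Σ w_i β_i = 0.29×0.7297 + 0.26×0.6282 + 0.29×0.5468 + 0.16×2.2035 = 0.8861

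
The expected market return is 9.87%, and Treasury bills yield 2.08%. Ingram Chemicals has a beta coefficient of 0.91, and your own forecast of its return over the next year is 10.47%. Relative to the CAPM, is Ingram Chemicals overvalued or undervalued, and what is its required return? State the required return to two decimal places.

MRP = 9.87% − 2.08% = 7.79%
Required return = R_f + β·MRP = 2.08% + 0.91 × 7.79% = 9.17%
Forecast 10.47% > required 9.17% → the stock plots above the SML → undervalued.

Undervalued; required return 9.17%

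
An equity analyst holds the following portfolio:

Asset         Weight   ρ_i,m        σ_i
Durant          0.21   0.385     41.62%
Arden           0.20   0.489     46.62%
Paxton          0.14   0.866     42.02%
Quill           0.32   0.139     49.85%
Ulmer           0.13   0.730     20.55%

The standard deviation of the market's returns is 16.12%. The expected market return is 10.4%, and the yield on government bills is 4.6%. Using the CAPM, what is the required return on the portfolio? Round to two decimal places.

10.78%

β_Durant = 0.385 × 41.62% / 16.12% = 0.9940
β_Arden = 0.489 × 46.62% / 16.12% = 1.4142
β_Paxton = 0.866 × 42.02% / 16.12% = 2.2574
β_Quill = 0.139 × 49.85% / 16.12% = 0.4298
β_Ulmer = 0.730 × 20.55% / 16.12% = 0.9306
β_P = Σ w_i β_i = 0.21×0.9940 + 0.20×1.4142 + 0.14×2.2574 + 0.32×0.4298 + 0.13×0.9306 = 1.0661
MRP = 10.4% − 4.6% = 5.80%
E(R_P) = R_f + β_P × MRP = 4.6% + 1.0661 × 5.8% = 10.78%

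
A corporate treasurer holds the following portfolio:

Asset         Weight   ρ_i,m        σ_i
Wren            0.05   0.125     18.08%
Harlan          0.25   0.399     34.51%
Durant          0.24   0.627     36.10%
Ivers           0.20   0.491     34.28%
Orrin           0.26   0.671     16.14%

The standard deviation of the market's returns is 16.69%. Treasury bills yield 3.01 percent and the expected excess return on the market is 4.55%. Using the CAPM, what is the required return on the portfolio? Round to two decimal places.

β_Wren = 0.125 × 18.08% / 16.69% = 0.1354
β_Harlan = 0.399 × 34.51% / 16.69% = 0.8250
β_Durant = 0.627 × 36.10% / 16.69% = 1.3562
β_Ivers = 0.491 × 34.28% / 16.69% = 1.0085
β_Orrin = 0.671 × 16.14% / 16.69% = 0.6489
β_P = Σ w_i β_i = 0.05×0.1354 + 0.25×0.8250 + 0.24×1.3562 + 0.20×1.0085 + 0.26×0.6489 = 0.9089
E(R_P) = R_f + β_P × MRP = 3.01% + 0.9089 × 4.55% = 7.15%

7.15%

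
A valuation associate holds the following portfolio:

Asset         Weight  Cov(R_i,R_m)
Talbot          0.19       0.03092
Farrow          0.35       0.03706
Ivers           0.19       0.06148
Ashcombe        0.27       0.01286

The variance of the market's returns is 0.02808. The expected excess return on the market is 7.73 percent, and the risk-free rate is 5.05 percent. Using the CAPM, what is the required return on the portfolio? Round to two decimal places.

14.41%

β_Talbot = 0.03092 / 0.02808 = 1.1011
β_Farrow = 0.03706 / 0.02808 = 1.3198
β_Ivers = 0.06148 / 0.02808 = 2.1895
β_Ashcombe = 0.01286 / 0.02808 = 0.4580
β_P = Σ w_i β_i = 0.19×1.1011 + 0.35×1.3198 + 0.19×2.1895 + 0.27×0.4580 = 1.2108
E(R_P) = R_f + β_P × MRP = 5.05% + 1.2108 × 7.73% = 14.41%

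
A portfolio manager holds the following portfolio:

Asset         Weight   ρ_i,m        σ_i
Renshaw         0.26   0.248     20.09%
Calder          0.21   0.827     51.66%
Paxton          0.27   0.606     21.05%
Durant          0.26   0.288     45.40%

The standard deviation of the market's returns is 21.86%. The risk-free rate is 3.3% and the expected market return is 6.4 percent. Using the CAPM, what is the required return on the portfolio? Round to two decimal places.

β_Renshaw = 0.248 × 20.09% / 21.86% = 0.2279
β_Calder = 0.827 × 51.66% / 21.86% = 1.9544
β_Paxton = 0.606 × 21.05% / 21.86% = 0.5835
β_Durant = 0.288 × 45.40% / 21.86% = 0.5981
β_P = Σ w_i β_i = 0.26×0.2279 + 0.21×1.9544 + 0.27×0.5835 + 0.26×0.5981 = 0.7827
MRP = 6.4% − 3.3% = 3.10%
E(R_P) = R_f + β_P × MRP = 3.3% + 0.7827 × 3.1% = 5.73%

5.73%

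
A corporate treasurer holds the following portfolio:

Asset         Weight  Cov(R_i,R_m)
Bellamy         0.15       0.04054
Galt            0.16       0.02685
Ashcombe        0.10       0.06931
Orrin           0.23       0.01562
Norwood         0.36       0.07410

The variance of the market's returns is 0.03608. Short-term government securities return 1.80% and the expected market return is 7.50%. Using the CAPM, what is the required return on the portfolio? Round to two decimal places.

9.32%

β_Bellamy = 0.04054 / 0.03608 = 1.1236
β_Galt = 0.02685 / 0.03608 = 0.7442
β_Ashcombe = 0.06931 / 0.03608 = 1.9210
β_Orrin = 0.01562 / 0.03608 = 0.4329
β_Norwood = 0.07410 / 0.03608 = 2.0538
β_P = Σ w_i β_i = 0.15×1.1236 + 0.16×0.7442 + 0.10×1.9210 + 0.23×0.4329 + 0.36×2.0538 = 1.3186
MRP = 7.50% − 1.80% = 5.70%
E(R_P) = R_f + β_P × MRP = 1.80% + 1.3186 × 5.70% = 9.32%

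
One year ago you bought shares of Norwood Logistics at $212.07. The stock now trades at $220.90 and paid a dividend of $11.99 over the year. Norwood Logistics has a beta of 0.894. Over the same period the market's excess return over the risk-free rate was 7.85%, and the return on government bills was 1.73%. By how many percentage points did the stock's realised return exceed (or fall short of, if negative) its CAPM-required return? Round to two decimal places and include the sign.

+1.07%

Realised HPR = (P1 + D1 − P0) / P0 = (220.90 + 11.99 − 212.07) / 212.07 = 20.82 / 212.07 = 9.8175%
CAPM required = R_f + β·MRP = 1.73% + 0.894 × 7.85% = 8.74790%
α = realised − required = 9.8175% − 8.74790% = +1.07%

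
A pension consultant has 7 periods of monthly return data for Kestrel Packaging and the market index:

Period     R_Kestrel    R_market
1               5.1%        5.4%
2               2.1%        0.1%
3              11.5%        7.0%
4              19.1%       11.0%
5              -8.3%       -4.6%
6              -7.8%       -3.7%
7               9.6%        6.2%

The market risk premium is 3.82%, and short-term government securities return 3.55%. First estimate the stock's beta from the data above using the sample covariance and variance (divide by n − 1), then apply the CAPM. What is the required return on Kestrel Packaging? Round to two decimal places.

Mean R_i = (5.1 + 2.1 + 11.5 + 19.1 − 8.3 − 7.8 + 9.6) / 7 = 4.4714%
Mean R_m = (5.4 + 0.1 + 7.0 + 11.0 − 4.6 − 3.7 + 6.2) / 7 = 3.0571%
Σ(R_i − R̄_i)(R_m − R̄_m) = 349.2214  ⇒  Cov = 349.2214 / 6 = 58.2036
Σ(R_m − R̄_m)² = 207.0371  ⇒  Var(R_m) = 207.0371 / 6 = 34.5062
β = Cov / Var(R_m) = 58.2036 / 34.5062 = 1.6868
E(R) = R_f + β × MRP = 3.55% + 1.6868 × 3.82% = 9.99%

9.99%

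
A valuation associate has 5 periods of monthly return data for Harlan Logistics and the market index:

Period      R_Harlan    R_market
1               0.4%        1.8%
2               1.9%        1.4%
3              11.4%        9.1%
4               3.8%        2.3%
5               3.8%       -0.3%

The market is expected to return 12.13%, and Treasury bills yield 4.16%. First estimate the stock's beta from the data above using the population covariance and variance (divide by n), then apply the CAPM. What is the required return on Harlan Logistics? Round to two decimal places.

Mean R_i = (0.4 + 1.9 + 11.4 + 3.8 + 3.8) / 5 = 4.2600%
Mean R_m = (1.8 + 1.4 + 9.1 + 2.3 − 0.3) / 5 = 2.8600%
Σ(R_i − R̄_i)(R_m − R̄_m) = 53.8020  ⇒  Cov = 53.8020 / 5 = 10.7604
Σ(R_m − R̄_m)² = 52.4920  ⇒  Var(R_m) = 52.4920 / 5 = 10.4984
β = Cov / Var(R_m) = 10.7604 / 10.4984 = 1.0250
MRP = 12.13% − 4.16% = 7.97%
E(R) = R_f + β × MRP = 4.16% + 1.0250 × 7.97% = 12.33%

12.33%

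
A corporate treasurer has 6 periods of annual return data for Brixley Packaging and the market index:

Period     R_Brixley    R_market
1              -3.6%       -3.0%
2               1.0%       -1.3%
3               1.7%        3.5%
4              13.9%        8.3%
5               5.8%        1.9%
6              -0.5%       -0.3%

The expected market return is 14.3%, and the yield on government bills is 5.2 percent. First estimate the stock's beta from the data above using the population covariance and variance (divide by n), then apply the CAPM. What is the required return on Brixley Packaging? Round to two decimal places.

17.92%

Mean R_i = (-3.6 + 1.0 + 1.7 + 13.9 + 5.8 − 0.5) / 6 = 3.0500%
Mean R_m = (-3.0 − 1.3 + 3.5 + 8.3 + 1.9 − 0.3) / 6 = 1.5167%
Σ(R_i − R̄_i)(R_m − R̄_m) = 114.2350  ⇒  Cov = 114.2350 / 6 = 19.0392
Σ(R_m − R̄_m)² = 81.7283  ⇒  Var(R_m) = 81.7283 / 6 = 13.6214
β = Cov / Var(R_m) = 19.0392 / 13.6214 = 1.3977
MRP = 14.3% − 5.2% = 9.10%
E(R) = R_f + β × MRP = 5.2% + 1.3977 × 9.1% = 17.92%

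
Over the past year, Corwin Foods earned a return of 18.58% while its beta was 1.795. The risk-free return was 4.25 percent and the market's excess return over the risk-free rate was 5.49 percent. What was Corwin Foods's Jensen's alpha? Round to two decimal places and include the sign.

+4.48%

CAPM benchmark = R_f + β(R_m − R_f) = 4.25% + 1.795 × 5.49% = 14.10455%
α = actual − benchmark = 18.58% − 14.10455% = +4.48%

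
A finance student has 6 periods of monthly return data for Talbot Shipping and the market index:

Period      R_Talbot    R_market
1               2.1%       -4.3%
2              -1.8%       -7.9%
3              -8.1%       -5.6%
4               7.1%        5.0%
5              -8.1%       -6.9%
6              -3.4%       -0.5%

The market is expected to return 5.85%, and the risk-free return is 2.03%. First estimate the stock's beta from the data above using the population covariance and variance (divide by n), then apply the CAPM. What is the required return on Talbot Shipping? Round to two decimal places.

5.38%

Mean R_i = (2.1 − 1.8 − 8.1 + 7.1 − 8.1 − 3.4) / 6 = -2.0333%
Mean R_m = (-4.3 − 7.9 − 5.6 + 5.0 − 6.9 − 0.5) / 6 = -3.3667%
Σ(R_i − R̄_i)(R_m − R̄_m) = 102.5667  ⇒  Cov = 102.5667 / 6 = 17.0945
Σ(R_m − R̄_m)² = 117.1133  ⇒  Var(R_m) = 117.1133 / 6 = 19.5189
β = Cov / Var(R_m) = 17.0945 / 19.5189 = 0.8758
MRP = 5.85% − 2.03% = 3.82%
E(R) = R_f + β × MRP = 2.03% + 0.8758 × 3.82% = 5.38%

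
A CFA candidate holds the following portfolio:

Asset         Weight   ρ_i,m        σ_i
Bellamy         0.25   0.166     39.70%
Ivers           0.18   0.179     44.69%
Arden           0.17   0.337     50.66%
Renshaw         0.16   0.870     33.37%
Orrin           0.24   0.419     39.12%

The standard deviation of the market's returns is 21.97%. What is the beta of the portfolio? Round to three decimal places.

β_Bellamy = 0.166 × 39.70% / 21.97% = 0.3000
β_Ivers = 0.179 × 44.69% / 21.97% = 0.3641
β_Arden = 0.337 × 50.66% / 21.97% = 0.7771
β_Renshaw = 0.870 × 33.37% / 21.97% = 1.3214
β_Orrin = 0.419 × 39.12% / 21.97% = 0.7461
β_P = Σ w_i β_i = 0.25×0.3000 + 0.18×0.3641 + 0.17×0.7771 + 0.16×1.3214 + 0.24×0.7461 = 0.6631

0.663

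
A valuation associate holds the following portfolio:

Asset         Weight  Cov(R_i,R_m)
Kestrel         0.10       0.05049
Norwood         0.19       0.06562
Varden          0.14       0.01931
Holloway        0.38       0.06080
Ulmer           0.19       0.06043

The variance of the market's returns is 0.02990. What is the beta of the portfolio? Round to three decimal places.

1.833

β_Kestrel = 0.05049 / 0.02990 = 1.6886
β_Norwood = 0.06562 / 0.02990 = 2.1946
β_Varden = 0.01931 / 0.02990 = 0.6458
β_Holloway = 0.06080 / 0.02990 = 2.0334
β_Ulmer = 0.06043 / 0.02990 = 2.0211
β_P = Σ w_i β_i = 0.10×1.6886 + 0.19×2.1946 + 0.14×0.6458 + 0.38×2.0334 + 0.19×2.0211 = 1.8329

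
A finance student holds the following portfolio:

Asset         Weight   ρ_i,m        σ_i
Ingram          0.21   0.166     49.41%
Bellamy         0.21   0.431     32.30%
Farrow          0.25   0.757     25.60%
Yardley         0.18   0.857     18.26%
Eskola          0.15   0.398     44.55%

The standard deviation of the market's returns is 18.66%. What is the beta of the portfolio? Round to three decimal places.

β_Ingram = 0.166 × 49.41% / 18.66% = 0.4396
β_Bellamy = 0.431 × 32.30% / 18.66% = 0.7461
β_Farrow = 0.757 × 25.60% / 18.66% = 1.0385
β_Yardley = 0.857 × 18.26% / 18.66% = 0.8386
β_Eskola = 0.398 × 44.55% / 18.66% = 0.9502
β_P = Σ w_i β_i = 0.21×0.4396 + 0.21×0.7461 + 0.25×1.0385 + 0.18×0.8386 + 0.15×0.9502 = 0.8021

0.802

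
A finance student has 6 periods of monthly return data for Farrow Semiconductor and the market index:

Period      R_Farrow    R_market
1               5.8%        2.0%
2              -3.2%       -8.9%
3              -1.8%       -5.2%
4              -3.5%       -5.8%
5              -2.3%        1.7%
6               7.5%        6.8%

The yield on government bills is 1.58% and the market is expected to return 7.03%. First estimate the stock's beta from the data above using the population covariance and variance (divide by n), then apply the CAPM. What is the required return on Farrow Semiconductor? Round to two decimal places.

Mean R_i = (5.8 − 3.2 − 1.8 − 3.5 − 2.3 + 7.5) / 6 = 0.4167%
Mean R_m = (2.0 − 8.9 − 5.2 − 5.8 + 1.7 + 6.8) / 6 = -1.5667%
Σ(R_i − R̄_i)(R_m − R̄_m) = 120.7467  ⇒  Cov = 120.7467 / 6 = 20.1245
Σ(R_m − R̄_m)² = 178.2933  ⇒  Var(R_m) = 178.2933 / 6 = 29.7156
β = Cov / Var(R_m) = 20.1245 / 29.7156 = 0.6772
MRP = 7.03% − 1.58% = 5.45%
E(R) = R_f + β × MRP = 1.58% + 0.6772 × 5.45% = 5.27%

5.27%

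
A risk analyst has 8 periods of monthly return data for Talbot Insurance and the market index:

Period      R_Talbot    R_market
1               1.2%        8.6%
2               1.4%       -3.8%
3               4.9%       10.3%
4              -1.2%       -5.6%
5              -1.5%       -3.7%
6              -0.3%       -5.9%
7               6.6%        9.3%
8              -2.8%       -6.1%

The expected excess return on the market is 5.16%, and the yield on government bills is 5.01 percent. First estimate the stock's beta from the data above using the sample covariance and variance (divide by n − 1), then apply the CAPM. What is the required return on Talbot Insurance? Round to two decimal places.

Mean R_i = (1.2 + 1.4 + 4.9 − 1.2 − 1.5 − 0.3 + 6.6 − 2.8) / 8 = 1.0375%
Mean R_m = (8.6 − 3.8 + 10.3 − 5.6 − 3.7 − 5.9 + 9.3 − 6.1) / 8 = 0.3875%
Σ(R_i − R̄_i)(R_m − R̄_m) = 144.7538  ⇒  Cov = 144.7538 / 7 = 20.6791
Σ(R_m − R̄_m)² = 396.8488  ⇒  Var(R_m) = 396.8488 / 7 = 56.6927
β = Cov / Var(R_m) = 20.6791 / 56.6927 = 0.3648
E(R) = R_f + β × MRP = 5.01% + 0.3648 × 5.16% = 6.89%

6.89%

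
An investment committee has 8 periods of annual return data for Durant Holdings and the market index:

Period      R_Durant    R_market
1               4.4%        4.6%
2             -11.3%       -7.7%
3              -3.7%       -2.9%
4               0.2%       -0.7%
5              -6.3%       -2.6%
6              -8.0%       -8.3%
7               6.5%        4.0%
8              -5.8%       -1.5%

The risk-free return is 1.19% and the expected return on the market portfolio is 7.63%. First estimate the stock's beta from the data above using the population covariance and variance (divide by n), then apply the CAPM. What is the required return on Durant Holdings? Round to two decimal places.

9.10%

Mean R_i = (4.4 − 11.3 − 3.7 + 0.2 − 6.3 − 8.0 + 6.5 − 5.8) / 8 = -3.0000%
Mean R_m = (4.6 − 7.7 − 2.9 − 0.7 − 2.6 − 8.3 + 4.0 − 1.5) / 8 = -1.8875%
Σ(R_i − R̄_i)(R_m − R̄_m) = 190.0200  ⇒  Cov = 190.0200 / 8 = 23.7525
Σ(R_m − R̄_m)² = 154.7488  ⇒  Var(R_m) = 154.7488 / 8 = 19.3436
β = Cov / Var(R_m) = 23.7525 / 19.3436 = 1.2279
MRP = 7.63% − 1.19% = 6.44%
E(R) = R_f + β × MRP = 1.19% + 1.2279 × 6.44% = 9.10%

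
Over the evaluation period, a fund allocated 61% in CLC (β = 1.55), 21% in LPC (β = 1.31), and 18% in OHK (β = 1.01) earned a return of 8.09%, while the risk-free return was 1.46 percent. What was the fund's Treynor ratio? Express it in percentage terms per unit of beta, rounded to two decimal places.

β_P = 0.61×1.55 + 0.21×1.31 + 0.18×1.01 = 1.4024
Treynor = (R_P − R_f) / β_P = (8.09% − 1.46%) / 1.4024 = 6.63% / 1.4024 = 4.73%

4.73%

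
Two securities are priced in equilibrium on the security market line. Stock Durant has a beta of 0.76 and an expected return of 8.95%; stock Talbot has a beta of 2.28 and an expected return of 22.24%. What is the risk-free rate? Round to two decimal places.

2.31%

Both satisfy E(R) = R_f + β·MRP, so the slope of the SML is
MRP = (22.24% − 8.95%) / (2.28 − 0.76) = 13.29% / 1.52 = 8.7434%
R_f = E(R_Durant) − β_Durant·MRP = 8.95% − 0.76 × 8.7434% = 2.3050%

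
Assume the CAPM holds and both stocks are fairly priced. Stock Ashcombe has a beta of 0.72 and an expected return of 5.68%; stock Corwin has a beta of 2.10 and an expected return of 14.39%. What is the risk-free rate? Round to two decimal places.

Both satisfy E(R) = R_f + β·MRP, so the slope of the SML is
MRP = (14.39% − 5.68%) / (2.10 − 0.72) = 8.71% / 1.38 = 6.3116%
R_f = E(R_Ashcombe) − β_Ashcombe·MRP = 5.68% − 0.72 × 6.3116% = 1.1356%

1.14%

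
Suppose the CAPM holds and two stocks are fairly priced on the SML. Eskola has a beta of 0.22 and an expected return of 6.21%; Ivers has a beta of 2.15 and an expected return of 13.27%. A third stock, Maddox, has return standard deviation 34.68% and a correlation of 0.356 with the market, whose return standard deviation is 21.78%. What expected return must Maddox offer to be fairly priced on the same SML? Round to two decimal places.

MRP = (13.27% − 6.21%) / (2.15 − 0.22) = 3.6580%
R_f = 6.21% − 0.22 × 3.6580% = 5.4052%
β_Maddox = ρ·σ_i/σ_m = 0.356 × 34.68 / 21.78 = 0.5669
E(R_Maddox) = R_f + β × MRP = 5.4052% + 0.5669 × 3.6580% = 7.48%

7.48%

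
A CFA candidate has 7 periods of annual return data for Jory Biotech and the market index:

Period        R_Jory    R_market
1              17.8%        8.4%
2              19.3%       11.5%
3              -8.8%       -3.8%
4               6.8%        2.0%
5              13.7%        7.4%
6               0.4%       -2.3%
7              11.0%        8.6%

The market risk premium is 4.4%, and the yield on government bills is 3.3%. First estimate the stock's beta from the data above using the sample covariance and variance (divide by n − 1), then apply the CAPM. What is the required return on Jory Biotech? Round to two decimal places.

Mean R_i = (17.8 + 19.3 − 8.8 + 6.8 + 13.7 + 0.4 + 11.0) / 7 = 8.6000%
Mean R_m = (8.4 + 11.5 − 3.8 + 2.0 + 7.4 − 2.3 + 8.6) / 7 = 4.5429%
Σ(R_i − R̄_i)(R_m − R̄_m) = 340.0900  ⇒  Cov = 340.0900 / 6 = 56.6817
Σ(R_m − R̄_m)² = 210.7971  ⇒  Var(R_m) = 210.7971 / 6 = 35.1329
β = Cov / Var(R_m) = 56.6817 / 35.1329 = 1.6134
E(R) = R_f + β × MRP = 3.3% + 1.6134 × 4.4% = 10.40%

10.40%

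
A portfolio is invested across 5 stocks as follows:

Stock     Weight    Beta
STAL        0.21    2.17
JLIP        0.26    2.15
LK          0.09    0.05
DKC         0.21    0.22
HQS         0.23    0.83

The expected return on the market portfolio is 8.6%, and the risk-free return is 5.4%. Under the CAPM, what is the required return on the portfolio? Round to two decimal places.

9.42%

β_P = Σ w_i β_i = 0.21×2.17 + 0.26×2.15 + 0.09×0.05 + 0.21×0.22 + 0.23×0.83 = 1.2563
MRP = 8.6% − 5.4% = 3.20%
E(R_P) = R_f + β_P × MRP = 5.4% + 1.2563 × 3.2% = 9.42%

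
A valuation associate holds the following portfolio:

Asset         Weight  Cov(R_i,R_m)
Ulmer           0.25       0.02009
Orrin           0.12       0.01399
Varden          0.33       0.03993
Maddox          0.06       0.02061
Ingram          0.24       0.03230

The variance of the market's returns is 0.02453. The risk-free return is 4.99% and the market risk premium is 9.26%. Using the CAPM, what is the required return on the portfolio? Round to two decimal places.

β_Ulmer = 0.02009 / 0.02453 = 0.8190
β_Orrin = 0.01399 / 0.02453 = 0.5703
β_Varden = 0.03993 / 0.02453 = 1.6278
β_Maddox = 0.02061 / 0.02453 = 0.8402
β_Ingram = 0.03230 / 0.02453 = 1.3168
β_P = Σ w_i β_i = 0.25×0.8190 + 0.12×0.5703 + 0.33×1.6278 + 0.06×0.8402 + 0.24×1.3168 = 1.1768
E(R_P) = R_f + β_P × MRP = 4.99% + 1.1768 × 9.26% = 15.89%

15.89%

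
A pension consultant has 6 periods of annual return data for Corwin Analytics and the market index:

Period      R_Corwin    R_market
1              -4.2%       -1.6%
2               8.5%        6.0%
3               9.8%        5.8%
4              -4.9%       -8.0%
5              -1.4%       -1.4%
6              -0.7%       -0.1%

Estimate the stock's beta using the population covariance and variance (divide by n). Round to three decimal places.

1.122

Mean R_i = (-4.2 + 8.5 + 9.8 − 4.9 − 1.4 − 0.7) / 6 = 1.1833%
Mean R_m = (-1.6 + 6.0 + 5.8 − 8.0 − 1.4 − 0.1) / 6 = 0.1167%
Σ(R_i − R̄_i)(R_m − R̄_m) = 154.9617  ⇒  Cov = 154.9617 / 6 = 25.8270
Σ(R_m − R̄_m)² = 138.0883  ⇒  Var(R_m) = 138.0883 / 6 = 23.0147
β = Cov / Var(R_m) = 25.8270 / 23.0147 = 1.1222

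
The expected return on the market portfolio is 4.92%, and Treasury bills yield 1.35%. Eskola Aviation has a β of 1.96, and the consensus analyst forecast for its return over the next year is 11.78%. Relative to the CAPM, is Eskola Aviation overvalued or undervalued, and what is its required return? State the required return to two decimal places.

MRP = 4.92% − 1.35% = 3.57%
Required return = R_f + β·MRP = 1.35% + 1.96 × 3.57% = 8.35%
Forecast 11.78% > required 8.35% → the stock plots above the SML → undervalued.

Undervalued; required return 8.35%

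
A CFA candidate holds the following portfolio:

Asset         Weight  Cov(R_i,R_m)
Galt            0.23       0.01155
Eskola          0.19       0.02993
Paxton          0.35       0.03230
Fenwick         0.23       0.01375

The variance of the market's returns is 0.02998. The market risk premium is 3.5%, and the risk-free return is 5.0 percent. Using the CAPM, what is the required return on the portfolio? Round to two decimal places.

β_Galt = 0.01155 / 0.02998 = 0.3853
β_Eskola = 0.02993 / 0.02998 = 0.9983
β_Paxton = 0.03230 / 0.02998 = 1.0774
β_Fenwick = 0.01375 / 0.02998 = 0.4586
β_P = Σ w_i β_i = 0.23×0.3853 + 0.19×0.9983 + 0.35×1.0774 + 0.23×0.4586 = 0.7609
E(R_P) = R_f + β_P × MRP = 5.0% + 0.7609 × 3.5% = 7.66%

7.66%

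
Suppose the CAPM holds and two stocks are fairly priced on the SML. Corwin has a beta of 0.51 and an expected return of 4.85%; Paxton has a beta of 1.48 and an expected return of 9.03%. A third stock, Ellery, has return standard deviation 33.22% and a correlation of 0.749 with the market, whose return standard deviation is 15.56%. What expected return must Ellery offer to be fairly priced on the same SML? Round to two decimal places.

MRP = (9.03% − 4.85%) / (1.48 − 0.51) = 4.3093%
R_f = 4.85% − 0.51 × 4.3093% = 2.6523%
β_Ellery = ρ·σ_i/σ_m = 0.749 × 33.22 / 15.56 = 1.5991
E(R_Ellery) = R_f + β × MRP = 2.6523% + 1.5991 × 4.3093% = 9.54%

9.54%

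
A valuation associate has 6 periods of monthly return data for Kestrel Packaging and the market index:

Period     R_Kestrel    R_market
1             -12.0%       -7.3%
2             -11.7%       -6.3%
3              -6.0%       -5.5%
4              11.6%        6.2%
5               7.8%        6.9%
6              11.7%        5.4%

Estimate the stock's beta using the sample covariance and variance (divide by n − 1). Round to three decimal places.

Mean R_i = (-12.0 − 11.7 − 6.0 + 11.6 + 7.8 + 11.7) / 6 = 0.2333%
Mean R_m = (-7.3 − 6.3 − 5.5 + 6.2 + 6.9 + 5.4) / 6 = -0.1000%
Σ(R_i − R̄_i)(R_m − R̄_m) = 383.3700  ⇒  Cov = 383.3700 / 5 = 76.6740
Σ(R_m − R̄_m)² = 238.3800  ⇒  Var(R_m) = 238.3800 / 5 = 47.6760
β = Cov / Var(R_m) = 76.6740 / 47.6760 = 1.6082

1.608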